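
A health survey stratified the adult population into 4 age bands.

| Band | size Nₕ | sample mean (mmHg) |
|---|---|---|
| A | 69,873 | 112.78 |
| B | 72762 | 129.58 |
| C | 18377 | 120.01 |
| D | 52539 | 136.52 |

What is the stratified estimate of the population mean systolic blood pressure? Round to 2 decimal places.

N = 69873 + 72762 + 18377 + 52539 = 213551.
Weight each subgroup mean by Nₕ/N and sum.
Σ Nₕx̄ₕ = 69873·112.78 + 72762·129.58 + 18377·120.01 + 52539·136.52 = 7880276.94 + 9428499.96 + 2205423.77 + 7172624.28 = 26686824.95.
Divide by N: 26686824.95 / 213551 = 124.9670... → 124.97.

124.97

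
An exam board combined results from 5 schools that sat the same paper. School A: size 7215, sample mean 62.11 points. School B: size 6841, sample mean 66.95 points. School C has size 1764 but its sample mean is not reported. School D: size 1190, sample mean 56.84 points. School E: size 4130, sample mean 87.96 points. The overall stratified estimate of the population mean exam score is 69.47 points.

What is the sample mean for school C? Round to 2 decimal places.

N = 7215 + 6841 + 1764 + 1190 + 4130 = 21140.
Overall total = μ·N = 69.47·21140 = 1468595.8.
Subtract the known strata: 7215·62.11 + 6841·66.95 + 1190·56.84 + 4130·87.96 = 1337043.
Remaining total for school C: 1468595.8 − 1337043 = 131552.8.
Divide by its size: 131552.8 / 1764 = 74.5764... → 74.58.

74.58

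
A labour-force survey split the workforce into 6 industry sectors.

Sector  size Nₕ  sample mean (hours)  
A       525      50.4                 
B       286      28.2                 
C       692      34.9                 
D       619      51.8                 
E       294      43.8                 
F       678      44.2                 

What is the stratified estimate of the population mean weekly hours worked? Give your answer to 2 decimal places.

x̄_st = (Σ Nₕx̄ₕ) / (Σ Nₕ) = (525·50.4 + 286·28.2 + 692·34.9 + 619·51.8 + 294·43.8 + 678·44.2) / 3094
= 133585 / 3094 = 43.1755... → 43.18.

43.18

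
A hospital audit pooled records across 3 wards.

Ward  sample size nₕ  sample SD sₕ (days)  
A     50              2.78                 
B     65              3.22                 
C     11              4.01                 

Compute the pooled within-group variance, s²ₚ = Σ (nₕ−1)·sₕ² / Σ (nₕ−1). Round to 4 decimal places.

9.7811

Degrees of freedom: 49 + 64 + 10 = 123.
Σ(nₕ−1)sₕ² = 49·7.7284 + 64·10.3684 + 10·16.0801 = 1203.0702.
s²ₚ = 1203.0702 / 123 = 9.781059... → 9.7811.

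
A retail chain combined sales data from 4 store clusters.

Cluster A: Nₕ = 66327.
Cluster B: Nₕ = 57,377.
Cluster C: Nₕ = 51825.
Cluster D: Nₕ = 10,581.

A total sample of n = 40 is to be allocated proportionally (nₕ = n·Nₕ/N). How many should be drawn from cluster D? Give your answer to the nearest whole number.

N = 66327 + 57377 + 51825 + 10581 = 186110.
n_D = 40·10581/186110 = 2.274... → 2.

2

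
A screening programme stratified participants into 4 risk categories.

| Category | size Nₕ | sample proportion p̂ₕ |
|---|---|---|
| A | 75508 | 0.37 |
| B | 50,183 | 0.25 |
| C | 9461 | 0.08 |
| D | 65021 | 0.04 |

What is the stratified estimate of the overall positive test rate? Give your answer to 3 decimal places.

Wₕ = Nₕ/N with N = 200173: 0.3772, 0.2507, 0.0473, 0.3248.
p̂_st = 0.3772·0.37 + 0.2507·0.25 + 0.0473·0.08 + 0.3248·0.04 ≈ 0.21902... → 0.219.

0.219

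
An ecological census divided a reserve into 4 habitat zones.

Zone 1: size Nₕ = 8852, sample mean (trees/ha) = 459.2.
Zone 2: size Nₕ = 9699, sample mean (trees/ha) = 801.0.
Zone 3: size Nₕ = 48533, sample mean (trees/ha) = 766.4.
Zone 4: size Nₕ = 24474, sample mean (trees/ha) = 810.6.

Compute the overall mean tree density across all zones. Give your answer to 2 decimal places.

x̄_st = (Σ Nₕx̄ₕ) / (Σ Nₕ) = (8852·459.2 + 9699·801.0 + 48533·766.4 + 24474·810.6) / 91558
= 68868053 / 91558 = 752.1795... → 752.18.

752.18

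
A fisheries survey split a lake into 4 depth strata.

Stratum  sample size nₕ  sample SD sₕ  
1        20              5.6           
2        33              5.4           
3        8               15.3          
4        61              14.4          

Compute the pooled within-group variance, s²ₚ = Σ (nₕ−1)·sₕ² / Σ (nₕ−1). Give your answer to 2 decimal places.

1: (20−1)·5.6² = 19·31.36 = 595.84
2: (33−1)·5.4² = 32·29.16 = 933.12
3: (8−1)·15.3² = 7·234.09 = 1638.63
4: (61−1)·14.4² = 60·207.36 = 12441.6
Numerator = 15609.19; denominator = Σ(nₕ−1) = 118.
s²ₚ = 15609.19/118 = 132.2813... → 132.28.

132.28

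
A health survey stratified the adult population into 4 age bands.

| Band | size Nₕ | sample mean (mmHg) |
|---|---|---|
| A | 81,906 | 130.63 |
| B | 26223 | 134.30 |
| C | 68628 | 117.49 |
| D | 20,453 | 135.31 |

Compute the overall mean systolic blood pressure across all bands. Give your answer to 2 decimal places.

127.03

x̄_st = (Σ Nₕx̄ₕ) / (Σ Nₕ) = (81906·130.63 + 26223·134.30 + 68628·117.49 + 20453·135.31) / 197210
= 25051728.83 / 197210 = 127.0307... → 127.03.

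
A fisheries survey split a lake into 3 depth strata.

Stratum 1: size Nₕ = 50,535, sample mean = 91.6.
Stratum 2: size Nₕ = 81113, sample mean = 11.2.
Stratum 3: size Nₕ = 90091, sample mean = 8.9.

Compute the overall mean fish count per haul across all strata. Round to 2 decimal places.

N = 50535 + 81113 + 90091 = 221739.
Overall mean = Σ (Nₕ/N)·x̄ₕ — weight by population share, not a simple average.
Σ Nₕx̄ₕ = 50535·91.6 + 81113·11.2 + 90091·8.9 = 4629006 + 908465.6 + 801809.9 = 6339281.5.
Divide by N: 6339281.5 / 221739 = 28.5889... → 28.59.

28.59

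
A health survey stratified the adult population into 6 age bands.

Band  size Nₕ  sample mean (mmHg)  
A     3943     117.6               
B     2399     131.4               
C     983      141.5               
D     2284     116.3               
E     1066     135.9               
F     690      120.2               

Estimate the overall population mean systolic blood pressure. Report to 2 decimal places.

124.19

x̄_st = (Σ Nₕx̄ₕ) / (Σ Nₕ) = (3943·117.6 + 2399·131.4 + 983·141.5 + 2284·116.3 + 1066·135.9 + 690·120.2) / 11365
= 1411456.5 / 11365 = 124.1933... → 124.19.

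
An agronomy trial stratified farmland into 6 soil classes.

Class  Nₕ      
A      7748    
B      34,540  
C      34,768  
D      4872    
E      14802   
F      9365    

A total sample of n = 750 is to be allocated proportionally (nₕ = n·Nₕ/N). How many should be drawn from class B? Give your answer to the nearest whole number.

N = 7748 + 34540 + 34768 + 4872 + 14802 + 9365 = 106095.
n_B = 750·34540/106095 = 244.168... → 244.

244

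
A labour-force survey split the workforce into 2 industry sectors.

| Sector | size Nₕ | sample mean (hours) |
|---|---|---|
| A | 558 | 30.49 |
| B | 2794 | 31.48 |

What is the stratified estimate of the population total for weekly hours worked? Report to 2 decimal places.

104968.54

Estimate total by summing Nₕ·x̄ₕ over strata.
558·30.49 + 2794·31.48 = 17013.42 + 87955.12 = 104968.54.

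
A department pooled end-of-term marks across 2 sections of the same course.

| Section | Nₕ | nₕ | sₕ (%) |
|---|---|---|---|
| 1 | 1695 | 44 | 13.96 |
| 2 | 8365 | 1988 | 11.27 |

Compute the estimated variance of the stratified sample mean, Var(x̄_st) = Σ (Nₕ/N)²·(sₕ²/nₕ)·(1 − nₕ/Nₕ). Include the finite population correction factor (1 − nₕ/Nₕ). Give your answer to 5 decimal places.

N = 10060. Term for each stratum: Wₕ²sₕ²/nₕ·(1−nₕ/Nₕ).
Var(x̄_st) = 0.12247261 + 0.03367579 = 0.15614841 → 0.15615.

0.15615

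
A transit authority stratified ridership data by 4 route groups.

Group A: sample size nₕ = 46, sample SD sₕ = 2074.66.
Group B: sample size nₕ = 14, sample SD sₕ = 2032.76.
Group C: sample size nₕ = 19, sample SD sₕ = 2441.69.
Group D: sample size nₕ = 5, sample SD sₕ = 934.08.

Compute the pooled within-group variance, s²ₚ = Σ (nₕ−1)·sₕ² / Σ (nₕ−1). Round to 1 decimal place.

A: (46−1)·2074.66² = 45·4304214.1156 = 193689635.202
B: (14−1)·2032.76² = 13·4132113.2176 = 53717471.8288
C: (19−1)·2441.69² = 18·5961850.0561 = 107313301.0098
D: (5−1)·934.08² = 4·872505.4464 = 3490021.7856
Numerator = 358210429.8262; denominator = Σ(nₕ−1) = 80.
s²ₚ = 358210429.8262/80 = 4477630.373... → 4477630.4.

4477630.4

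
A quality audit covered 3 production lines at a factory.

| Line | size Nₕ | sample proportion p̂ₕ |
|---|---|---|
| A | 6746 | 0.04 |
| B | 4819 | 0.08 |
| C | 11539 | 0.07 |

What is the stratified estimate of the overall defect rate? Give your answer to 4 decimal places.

0.0633

Wₕ = Nₕ/N with N = 23104: 0.2920, 0.2086, 0.4994.
p̂_st = 0.2920·0.04 + 0.2086·0.08 + 0.4994·0.07 ≈ 0.063326... → 0.0633.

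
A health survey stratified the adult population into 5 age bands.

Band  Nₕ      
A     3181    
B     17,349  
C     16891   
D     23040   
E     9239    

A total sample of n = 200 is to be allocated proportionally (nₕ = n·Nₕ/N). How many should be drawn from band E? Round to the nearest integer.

Share of band E = 9239/69700 = 0.13255.
Allocate 200 × 0.13255 = 26.511... → 27.

27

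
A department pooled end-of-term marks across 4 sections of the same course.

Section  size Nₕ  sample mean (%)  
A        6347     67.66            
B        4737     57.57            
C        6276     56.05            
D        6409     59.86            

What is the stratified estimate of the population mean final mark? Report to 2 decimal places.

N = 23769; weights Wₕ = Nₕ/N = (0.2670, 0.1993, 0.2640, 0.2696).
x̄_st = Σ Wₕ·x̄ₕ = 0.2670·67.66 + 0.1993·57.57 + 0.2640·56.05 + 0.2696·59.86 ≈ 60.4804...
→ 60.48.

60.48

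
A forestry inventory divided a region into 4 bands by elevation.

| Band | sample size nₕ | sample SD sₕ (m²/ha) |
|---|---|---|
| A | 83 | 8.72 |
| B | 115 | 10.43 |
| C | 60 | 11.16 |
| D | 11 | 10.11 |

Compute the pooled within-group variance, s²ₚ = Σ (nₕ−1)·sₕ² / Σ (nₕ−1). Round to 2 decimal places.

101.91

A: (83−1)·8.72² = 82·76.0384 = 6235.1488
B: (115−1)·10.43² = 114·108.7849 = 12401.4786
C: (60−1)·11.16² = 59·124.5456 = 7348.1904
D: (11−1)·10.11² = 10·102.2121 = 1022.121
Numerator = 27006.9388; denominator = Σ(nₕ−1) = 265.
s²ₚ = 27006.9388/265 = 101.9130... → 101.91.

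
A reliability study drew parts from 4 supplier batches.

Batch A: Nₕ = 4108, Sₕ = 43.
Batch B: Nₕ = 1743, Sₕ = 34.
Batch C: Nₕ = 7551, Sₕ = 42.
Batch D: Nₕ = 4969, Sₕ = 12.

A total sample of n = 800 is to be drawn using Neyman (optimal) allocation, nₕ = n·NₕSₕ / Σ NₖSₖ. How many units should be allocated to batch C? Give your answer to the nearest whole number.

414

A: NₕSₕ = 4108·43 = 176644
B: NₕSₕ = 1743·34 = 59262
C: NₕSₕ = 7551·42 = 317142
D: NₕSₕ = 4969·12 = 59628
Σ NₕSₕ = 612676.
n_C = 800·317142/612676 = 414.107... → 414.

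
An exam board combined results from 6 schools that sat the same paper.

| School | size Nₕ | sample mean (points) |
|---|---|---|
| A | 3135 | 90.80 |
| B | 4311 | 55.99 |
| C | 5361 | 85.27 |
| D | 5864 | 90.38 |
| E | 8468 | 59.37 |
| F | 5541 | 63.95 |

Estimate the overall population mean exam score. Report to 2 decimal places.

x̄_st = (Σ Nₕx̄ₕ) / (Σ Nₕ) = (3135·90.80 + 4311·55.99 + 5361·85.27 + 5864·90.38 + 8468·59.37 + 5541·63.95) / 32680
= 2370243.79 / 32680 = 72.5289... → 72.53.

72.53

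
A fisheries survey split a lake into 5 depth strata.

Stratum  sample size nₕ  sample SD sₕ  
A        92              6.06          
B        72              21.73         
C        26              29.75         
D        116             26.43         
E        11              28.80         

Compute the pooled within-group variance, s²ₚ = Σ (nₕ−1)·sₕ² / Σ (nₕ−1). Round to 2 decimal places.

A: (92−1)·6.06² = 91·36.7236 = 3341.8476
B: (72−1)·21.73² = 71·472.1929 = 33525.6959
C: (26−1)·29.75² = 25·885.0625 = 22126.5625
D: (116−1)·26.43² = 115·698.5449 = 80332.6635
E: (11−1)·28.80² = 10·829.44 = 8294.4
Numerator = 147621.1695; denominator = Σ(nₕ−1) = 312.
s²ₚ = 147621.1695/312 = 473.1448... → 473.14.

473.14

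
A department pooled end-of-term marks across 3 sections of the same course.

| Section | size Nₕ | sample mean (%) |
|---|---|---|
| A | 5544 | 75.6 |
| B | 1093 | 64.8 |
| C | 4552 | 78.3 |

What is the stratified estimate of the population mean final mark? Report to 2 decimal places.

75.64

N = 11189; weights Wₕ = Nₕ/N = (0.4955, 0.0977, 0.4068).
x̄_st = Σ Wₕ·x̄ₕ = 0.4955·75.6 + 0.0977·64.8 + 0.4068·78.3 ≈ 75.6434...
→ 75.64.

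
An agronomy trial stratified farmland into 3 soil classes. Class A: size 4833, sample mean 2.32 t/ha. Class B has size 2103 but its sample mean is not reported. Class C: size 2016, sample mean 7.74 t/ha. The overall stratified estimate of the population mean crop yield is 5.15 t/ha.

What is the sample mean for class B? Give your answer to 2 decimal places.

9.17

N = 4833 + 2103 + 2016 = 8952.
Overall total = μ·N = 5.15·8952 = 46102.8.
Subtract the known strata: 4833·2.32 + 2016·7.74 = 26816.4.
Remaining total for class B: 46102.8 − 26816.4 = 19286.4.
Divide by its size: 19286.4 / 2103 = 9.1709... → 9.17.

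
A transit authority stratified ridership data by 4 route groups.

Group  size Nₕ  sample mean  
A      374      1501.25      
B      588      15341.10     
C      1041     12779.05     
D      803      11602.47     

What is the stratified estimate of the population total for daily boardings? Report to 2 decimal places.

32201808.76

A: 374·1501.25 = 561467.5
B: 588·15341.10 = 9020566.8
C: 1041·12779.05 = 13302991.05
D: 803·11602.47 = 9316783.41
τ̂ = Σ Nₕx̄ₕ = 32201808.76.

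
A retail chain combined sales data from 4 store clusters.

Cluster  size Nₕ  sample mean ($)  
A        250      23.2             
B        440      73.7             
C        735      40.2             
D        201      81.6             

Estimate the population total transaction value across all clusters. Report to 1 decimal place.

84176.6

A: 250·23.2 = 5800
B: 440·73.7 = 32428
C: 735·40.2 = 29547
D: 201·81.6 = 16401.6
τ̂ = Σ Nₕx̄ₕ = 84176.6.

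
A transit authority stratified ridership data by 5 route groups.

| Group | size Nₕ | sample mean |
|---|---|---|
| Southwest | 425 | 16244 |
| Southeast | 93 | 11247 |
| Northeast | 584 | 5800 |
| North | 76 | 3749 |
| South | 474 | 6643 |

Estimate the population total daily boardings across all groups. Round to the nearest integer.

Southwest: 425·16244 = 6903700
Southeast: 93·11247 = 1045971
Northeast: 584·5800 = 3387200
North: 76·3749 = 284924
South: 474·6643 = 3148782
τ̂ = Σ Nₕx̄ₕ = 14770577.

14770577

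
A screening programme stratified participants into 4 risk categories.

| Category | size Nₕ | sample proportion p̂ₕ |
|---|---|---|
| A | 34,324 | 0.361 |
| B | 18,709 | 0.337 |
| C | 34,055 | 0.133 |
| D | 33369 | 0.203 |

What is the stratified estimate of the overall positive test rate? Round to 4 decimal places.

0.2490

Wₕ = Nₕ/N with N = 120457: 0.2849, 0.1553, 0.2827, 0.2770.
p̂_st = 0.2849·0.361 + 0.1553·0.337 + 0.2827·0.133 + 0.2770·0.203 ≈ 0.249044... → 0.2490.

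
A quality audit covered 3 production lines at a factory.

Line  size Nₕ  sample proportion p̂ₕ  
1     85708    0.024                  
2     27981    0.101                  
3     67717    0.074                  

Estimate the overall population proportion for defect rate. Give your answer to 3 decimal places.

0.055

N = 85708 + 27981 + 67717 = 181406.
Overall proportion = Σ (Nₕ/N)·p̂ₕ.
Σ Nₕp̂ₕ = 2056.992 + 2826.081 + 5011.058 = 9894.131.
9894.131 / 181406 = 0.05454... → 0.055.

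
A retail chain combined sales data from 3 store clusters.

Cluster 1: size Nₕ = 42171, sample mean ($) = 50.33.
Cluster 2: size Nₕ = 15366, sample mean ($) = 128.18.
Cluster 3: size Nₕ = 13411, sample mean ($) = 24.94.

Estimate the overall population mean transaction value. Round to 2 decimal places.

N = 42171 + 15366 + 13411 = 70948.
Overall mean = Σ (Nₕ/N)·x̄ₕ — weight by population share, not a simple average.
Σ Nₕx̄ₕ = 42171·50.33 + 15366·128.18 + 13411·24.94 = 2122466.43 + 1969613.88 + 334470.34 = 4426550.65.
Divide by N: 4426550.65 / 70948 = 62.3915... → 62.39.

62.39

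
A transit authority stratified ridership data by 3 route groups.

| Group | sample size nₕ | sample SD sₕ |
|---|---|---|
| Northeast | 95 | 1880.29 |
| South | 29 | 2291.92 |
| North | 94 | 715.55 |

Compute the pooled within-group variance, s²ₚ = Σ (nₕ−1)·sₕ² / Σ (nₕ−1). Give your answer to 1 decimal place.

2451322.5

Degrees of freedom: 94 + 28 + 93 = 215.
Σ(nₕ−1)sₕ² = 94·3535490.4841 + 28·5252897.2864 + 93·512011.8025 = 527034327.1571.
s²ₚ = 527034327.1571 / 215 = 2451322.452... → 2451322.5.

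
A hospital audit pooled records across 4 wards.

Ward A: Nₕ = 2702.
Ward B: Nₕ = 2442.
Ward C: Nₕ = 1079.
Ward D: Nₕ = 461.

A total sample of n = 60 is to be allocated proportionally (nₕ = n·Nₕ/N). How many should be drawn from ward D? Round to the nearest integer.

4

Share of ward D = 461/6684 = 0.06897.
Allocate 60 × 0.06897 = 4.138... → 4.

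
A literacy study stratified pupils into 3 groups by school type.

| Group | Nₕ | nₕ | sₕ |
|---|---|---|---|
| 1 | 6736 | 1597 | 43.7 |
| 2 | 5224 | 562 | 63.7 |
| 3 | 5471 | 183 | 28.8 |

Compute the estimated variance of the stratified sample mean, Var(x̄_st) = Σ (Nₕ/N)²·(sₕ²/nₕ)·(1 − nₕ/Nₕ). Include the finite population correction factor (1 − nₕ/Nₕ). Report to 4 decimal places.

N = 17431; Wₕ = Nₕ/N.
group 1: (6736/17431)²·43.7²/1597·(1 − 1597/6736) = 0.1362367
group 2: (5224/17431)²·63.7²/562·(1 − 562/5224) = 0.5787265
group 3: (5471/17431)²·28.8²/183·(1 − 183/5471) = 0.4315662
Sum = 1.1465294 → 1.1465.

1.1465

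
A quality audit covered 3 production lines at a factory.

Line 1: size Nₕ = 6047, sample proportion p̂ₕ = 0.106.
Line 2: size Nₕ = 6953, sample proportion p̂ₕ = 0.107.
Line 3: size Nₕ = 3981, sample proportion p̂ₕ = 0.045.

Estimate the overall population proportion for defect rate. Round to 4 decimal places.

0.0921

N = 6047 + 6953 + 3981 = 16981.
Overall proportion = Σ (Nₕ/N)·p̂ₕ.
Σ Nₕp̂ₕ = 640.982 + 743.971 + 179.145 = 1564.098.
1564.098 / 16981 = 0.092109... → 0.0921.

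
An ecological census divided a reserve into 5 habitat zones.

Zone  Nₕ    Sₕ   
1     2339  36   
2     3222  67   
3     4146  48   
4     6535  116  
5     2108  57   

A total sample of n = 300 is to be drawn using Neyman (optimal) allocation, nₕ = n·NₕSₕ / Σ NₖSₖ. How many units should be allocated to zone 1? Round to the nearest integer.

1: NₕSₕ = 2339·36 = 84204
2: NₕSₕ = 3222·67 = 215874
3: NₕSₕ = 4146·48 = 199008
4: NₕSₕ = 6535·116 = 758060
5: NₕSₕ = 2108·57 = 120156
Σ NₕSₕ = 1377302.
n_1 = 300·84204/1377302 = 18.341... → 18.

18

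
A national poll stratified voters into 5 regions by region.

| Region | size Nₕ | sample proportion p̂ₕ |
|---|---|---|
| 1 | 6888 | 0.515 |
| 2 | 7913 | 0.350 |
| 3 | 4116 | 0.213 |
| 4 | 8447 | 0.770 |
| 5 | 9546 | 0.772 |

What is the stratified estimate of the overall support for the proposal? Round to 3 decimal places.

Wₕ = Nₕ/N with N = 36910: 0.1866, 0.2144, 0.1115, 0.2289, 0.2586.
p̂_st = 0.1866·0.515 + 0.2144·0.350 + 0.1115·0.213 + 0.2289·0.770 + 0.2586·0.772 ≈ 0.57077... → 0.571.

0.571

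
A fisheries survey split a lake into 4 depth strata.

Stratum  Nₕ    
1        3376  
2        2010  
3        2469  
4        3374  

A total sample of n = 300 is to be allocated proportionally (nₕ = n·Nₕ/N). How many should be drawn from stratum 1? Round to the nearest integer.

Share of stratum 1 = 3376/11229 = 0.30065.
Allocate 300 × 0.30065 = 90.195... → 90.

90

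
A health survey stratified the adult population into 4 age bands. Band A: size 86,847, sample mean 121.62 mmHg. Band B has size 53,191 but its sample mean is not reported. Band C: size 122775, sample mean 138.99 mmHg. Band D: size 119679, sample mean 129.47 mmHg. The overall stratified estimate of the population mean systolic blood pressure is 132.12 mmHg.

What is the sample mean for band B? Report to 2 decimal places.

139.37

N = 86847 + 53191 + 122775 + 119679 = 382492.
Overall total = μ·N = 132.12·382492 = 50534843.04.
Subtract the known strata: 86847·121.62 + 122775·138.99 + 119679·129.47 = 43121669.52.
Remaining total for band B: 50534843.04 − 43121669.52 = 7413173.52.
Divide by its size: 7413173.52 / 53191 = 139.3689... → 139.37.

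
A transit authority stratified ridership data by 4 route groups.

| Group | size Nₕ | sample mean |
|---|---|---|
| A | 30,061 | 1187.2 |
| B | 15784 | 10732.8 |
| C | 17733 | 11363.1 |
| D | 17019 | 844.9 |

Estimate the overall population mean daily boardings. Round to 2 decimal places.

5223.22

x̄_st = (Σ Nₕx̄ₕ) / (Σ Nₕ) = (30061·1187.2 + 15784·10732.8 + 17733·11363.1 + 17019·844.9) / 80597
= 420976139.8 / 80597 = 5223.2234... → 5223.22.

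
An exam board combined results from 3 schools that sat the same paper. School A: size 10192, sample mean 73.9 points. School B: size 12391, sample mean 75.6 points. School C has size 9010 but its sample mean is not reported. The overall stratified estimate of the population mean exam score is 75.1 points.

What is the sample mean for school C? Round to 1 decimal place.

Σ Nₕx̄ₕ = N·μ, so 9010·x̄_C = 31593·75.1 − (10192·73.9 + 12391·75.6).
= 2372634.3 − 1689948.4 = 682685.9.
x̄_C = 682685.9 / 9010 = 75.770... → 75.8.

75.8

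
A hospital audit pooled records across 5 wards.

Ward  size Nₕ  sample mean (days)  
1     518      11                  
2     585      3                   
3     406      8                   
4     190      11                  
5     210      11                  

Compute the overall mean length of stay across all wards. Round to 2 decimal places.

N = 1909; weights Wₕ = Nₕ/N = (0.2713, 0.3064, 0.2127, 0.0995, 0.1100).
x̄_st = Σ Wₕ·x̄ₕ = 0.2713·11 + 0.3064·3 + 0.2127·8 + 0.0995·11 + 0.1100·11 ≈ 7.9104...
→ 7.91.

7.91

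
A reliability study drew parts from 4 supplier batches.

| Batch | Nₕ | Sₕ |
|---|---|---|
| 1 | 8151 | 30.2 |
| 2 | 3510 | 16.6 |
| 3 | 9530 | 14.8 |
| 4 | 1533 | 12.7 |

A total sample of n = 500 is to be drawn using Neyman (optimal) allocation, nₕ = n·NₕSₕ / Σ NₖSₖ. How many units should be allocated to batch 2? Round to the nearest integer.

Σ NₕSₕ = 8151·30.2 + 3510·16.6 + 9530·14.8 + 1533·12.7 = 464939.3.
Share for 2: 58266/464939.3 = 0.12532.
n_2 = 500 × 0.12532 = 62.660... → 63.

63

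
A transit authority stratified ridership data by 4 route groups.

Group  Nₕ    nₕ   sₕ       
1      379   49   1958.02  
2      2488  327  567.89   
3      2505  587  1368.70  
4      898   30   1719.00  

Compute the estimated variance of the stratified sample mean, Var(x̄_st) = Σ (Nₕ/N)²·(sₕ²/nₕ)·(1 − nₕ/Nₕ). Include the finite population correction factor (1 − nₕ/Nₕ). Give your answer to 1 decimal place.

N = 6270; Wₕ = Nₕ/N.
group 1: (379/6270)²·1958.02²/49·(1 − 49/379) = 248.9180
group 2: (2488/6270)²·567.89²/327·(1 − 327/2488) = 134.8810
group 3: (2505/6270)²·1368.70²/587·(1 − 587/2505) = 390.0315
group 4: (898/6270)²·1719.00²/30·(1 − 30/898) = 1952.9516
Sum = 2726.7820 → 2726.8.

2726.8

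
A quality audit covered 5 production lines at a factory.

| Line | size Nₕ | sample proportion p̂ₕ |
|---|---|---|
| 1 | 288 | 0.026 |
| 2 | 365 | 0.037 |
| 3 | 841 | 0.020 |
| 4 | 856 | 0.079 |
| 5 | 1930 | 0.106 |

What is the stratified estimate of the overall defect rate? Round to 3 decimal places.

N = 288 + 365 + 841 + 856 + 1930 = 4280.
Overall proportion = Σ (Nₕ/N)·p̂ₕ.
Σ Nₕp̂ₕ = 7.488 + 13.505 + 16.82 + 67.624 + 204.58 = 310.017.
310.017 / 4280 = 0.07243... → 0.072.

0.072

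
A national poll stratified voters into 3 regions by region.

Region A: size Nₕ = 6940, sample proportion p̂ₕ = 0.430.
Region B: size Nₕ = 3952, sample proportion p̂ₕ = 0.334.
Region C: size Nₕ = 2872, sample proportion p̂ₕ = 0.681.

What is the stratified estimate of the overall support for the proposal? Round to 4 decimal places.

Wₕ = Nₕ/N with N = 13764: 0.5042, 0.2871, 0.2087.
p̂_st = 0.5042·0.430 + 0.2871·0.334 + 0.2087·0.681 ≈ 0.454810... → 0.4548.

0.4548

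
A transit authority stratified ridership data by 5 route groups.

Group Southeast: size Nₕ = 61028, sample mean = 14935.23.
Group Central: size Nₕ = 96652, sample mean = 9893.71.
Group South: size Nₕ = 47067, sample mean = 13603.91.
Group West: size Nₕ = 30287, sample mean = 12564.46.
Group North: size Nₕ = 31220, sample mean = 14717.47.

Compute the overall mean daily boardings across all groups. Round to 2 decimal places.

12574.57

N = 266254; weights Wₕ = Nₕ/N = (0.2292, 0.3630, 0.1768, 0.1138, 0.1173).
x̄_st = Σ Wₕ·x̄ₕ = 0.2292·14935.23 + 0.3630·9893.71 + 0.1768·13603.91 + 0.1138·12564.46 + 0.1173·14717.47 ≈ 12574.5661...
→ 12574.57.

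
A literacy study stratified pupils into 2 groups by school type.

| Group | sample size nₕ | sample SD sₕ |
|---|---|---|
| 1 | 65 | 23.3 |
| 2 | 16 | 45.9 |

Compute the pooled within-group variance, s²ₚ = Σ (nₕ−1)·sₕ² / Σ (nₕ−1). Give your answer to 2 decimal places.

1: (65−1)·23.3² = 64·542.89 = 34744.96
2: (16−1)·45.9² = 15·2106.81 = 31602.15
Numerator = 66347.11; denominator = Σ(nₕ−1) = 79.
s²ₚ = 66347.11/79 = 839.8368... → 839.84.

839.84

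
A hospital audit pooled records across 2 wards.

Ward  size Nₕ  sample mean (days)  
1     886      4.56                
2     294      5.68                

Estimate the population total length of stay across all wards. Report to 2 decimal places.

Estimate total by summing Nₕ·x̄ₕ over strata.
886·4.56 + 294·5.68 = 4040.16 + 1669.92 = 5710.08.

5710.08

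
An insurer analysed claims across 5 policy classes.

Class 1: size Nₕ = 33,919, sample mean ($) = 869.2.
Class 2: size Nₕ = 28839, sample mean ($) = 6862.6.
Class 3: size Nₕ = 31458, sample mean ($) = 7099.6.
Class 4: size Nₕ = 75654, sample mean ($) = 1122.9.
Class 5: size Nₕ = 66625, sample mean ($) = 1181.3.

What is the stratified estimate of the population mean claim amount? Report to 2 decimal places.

N = 33919 + 28839 + 31458 + 75654 + 66625 = 236495.
Weight each subgroup mean by Nₕ/N and sum.
Σ Nₕx̄ₕ = 33919·869.2 + 28839·6862.6 + 31458·7099.6 + 75654·1122.9 + 66625·1181.3 = 29482394.8 + 197910521.4 + 223339216.8 + 84951876.6 + 78704112.5 = 614388122.1.
Divide by N: 614388122.1 / 236495 = 2597.8905... → 2597.89.

2597.89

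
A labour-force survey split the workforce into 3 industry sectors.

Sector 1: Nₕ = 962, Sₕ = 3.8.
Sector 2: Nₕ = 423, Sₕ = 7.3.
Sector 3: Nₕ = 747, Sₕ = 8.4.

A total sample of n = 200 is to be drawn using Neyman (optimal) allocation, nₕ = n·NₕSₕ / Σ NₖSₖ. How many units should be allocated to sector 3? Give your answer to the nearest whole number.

96

Σ NₕSₕ = 962·3.8 + 423·7.3 + 747·8.4 = 13018.3.
Share for 3: 6274.8/13018.3 = 0.48200.
n_3 = 200 × 0.48200 = 96.400... → 96.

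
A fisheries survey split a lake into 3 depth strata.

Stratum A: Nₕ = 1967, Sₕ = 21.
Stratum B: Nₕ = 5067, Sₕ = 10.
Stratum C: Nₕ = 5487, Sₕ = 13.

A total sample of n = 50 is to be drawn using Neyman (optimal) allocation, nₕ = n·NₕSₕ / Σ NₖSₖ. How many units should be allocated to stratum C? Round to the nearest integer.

A: NₕSₕ = 1967·21 = 41307
B: NₕSₕ = 5067·10 = 50670
C: NₕSₕ = 5487·13 = 71331
Σ NₕSₕ = 163308.
n_C = 50·71331/163308 = 21.839... → 22.

22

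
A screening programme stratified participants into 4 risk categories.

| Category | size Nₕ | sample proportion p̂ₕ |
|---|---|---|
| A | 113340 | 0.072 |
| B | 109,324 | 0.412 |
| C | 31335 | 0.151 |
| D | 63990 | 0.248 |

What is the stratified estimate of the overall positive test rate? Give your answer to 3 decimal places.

Wₕ = Nₕ/N with N = 317989: 0.3564, 0.3438, 0.0985, 0.2012.
p̂_st = 0.3564·0.072 + 0.3438·0.412 + 0.0985·0.151 + 0.2012·0.248 ≈ 0.23209... → 0.232.

0.232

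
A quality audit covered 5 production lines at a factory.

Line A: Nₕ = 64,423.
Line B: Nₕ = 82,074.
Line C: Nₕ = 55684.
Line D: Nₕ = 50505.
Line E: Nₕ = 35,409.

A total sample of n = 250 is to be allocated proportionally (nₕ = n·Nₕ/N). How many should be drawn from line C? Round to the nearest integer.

48

Share of line C = 55684/288095 = 0.19328.
Allocate 250 × 0.19328 = 48.321... → 48.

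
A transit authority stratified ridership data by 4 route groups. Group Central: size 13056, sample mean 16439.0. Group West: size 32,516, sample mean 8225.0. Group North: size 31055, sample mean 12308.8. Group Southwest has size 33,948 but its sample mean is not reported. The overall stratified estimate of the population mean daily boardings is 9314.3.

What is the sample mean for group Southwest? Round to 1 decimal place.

4878.3

Σ Nₕx̄ₕ = N·μ, so 33948·x̄_Southwest = 110575·9314.3 − (13056·16439.0 + 32516·8225.0 + 31055·12308.8).
= 1029928722.5 − 864321468 = 165607254.5.
x̄_Southwest = 165607254.5 / 33948 = 4878.262... → 4878.3.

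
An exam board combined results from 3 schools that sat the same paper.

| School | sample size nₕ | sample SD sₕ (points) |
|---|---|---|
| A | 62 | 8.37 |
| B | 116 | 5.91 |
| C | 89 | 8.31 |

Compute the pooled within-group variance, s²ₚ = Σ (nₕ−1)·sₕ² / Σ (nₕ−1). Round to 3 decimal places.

Degrees of freedom: 61 + 115 + 88 = 264.
Σ(nₕ−1)sₕ² = 61·70.0569 + 115·34.9281 + 88·69.0561 = 14367.1392.
s²ₚ = 14367.1392 / 264 = 54.42098... → 54.421.

54.421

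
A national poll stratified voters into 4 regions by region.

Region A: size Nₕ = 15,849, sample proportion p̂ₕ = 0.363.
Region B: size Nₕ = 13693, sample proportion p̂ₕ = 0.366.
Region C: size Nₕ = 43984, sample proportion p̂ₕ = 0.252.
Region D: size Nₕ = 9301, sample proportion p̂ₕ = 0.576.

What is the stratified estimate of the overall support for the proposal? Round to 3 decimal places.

0.328

N = 15849 + 13693 + 43984 + 9301 = 82827.
Overall proportion = Σ (Nₕ/N)·p̂ₕ.
Σ Nₕp̂ₕ = 5753.187 + 5011.638 + 11083.968 + 5357.376 = 27206.169.
27206.169 / 82827 = 0.32847... → 0.328.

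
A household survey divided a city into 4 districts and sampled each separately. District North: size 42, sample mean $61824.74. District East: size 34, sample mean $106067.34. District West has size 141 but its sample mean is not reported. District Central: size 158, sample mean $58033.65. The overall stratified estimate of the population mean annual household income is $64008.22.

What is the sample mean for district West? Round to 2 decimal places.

61211.61

N = 42 + 34 + 141 + 158 = 375.
Overall total = μ·N = 64008.22·375 = 24003082.5.
Subtract the known strata: 42·61824.74 + 34·106067.34 + 158·58033.65 = 15372245.34.
Remaining total for district West: 24003082.5 − 15372245.34 = 8630837.16.
Divide by its size: 8630837.16 / 141 = 61211.6111... → 61211.61.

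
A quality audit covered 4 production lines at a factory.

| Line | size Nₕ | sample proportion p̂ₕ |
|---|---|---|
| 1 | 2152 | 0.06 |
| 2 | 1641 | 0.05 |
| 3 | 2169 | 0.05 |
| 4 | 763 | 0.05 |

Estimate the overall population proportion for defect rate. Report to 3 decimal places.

0.053

Wₕ = Nₕ/N with N = 6725: 0.3200, 0.2440, 0.3225, 0.1135.
p̂_st = 0.3200·0.06 + 0.2440·0.05 + 0.3225·0.05 + 0.1135·0.05 ≈ 0.0532 → 0.053.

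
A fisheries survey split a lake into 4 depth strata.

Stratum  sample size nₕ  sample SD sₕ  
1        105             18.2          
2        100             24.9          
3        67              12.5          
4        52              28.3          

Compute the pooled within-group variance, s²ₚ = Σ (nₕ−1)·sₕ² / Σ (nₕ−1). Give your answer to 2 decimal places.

1: (105−1)·18.2² = 104·331.24 = 34448.96
2: (100−1)·24.9² = 99·620.01 = 61380.99
3: (67−1)·12.5² = 66·156.25 = 10312.5
4: (52−1)·28.3² = 51·800.89 = 40845.39
Numerator = 146987.84; denominator = Σ(nₕ−1) = 320.
s²ₚ = 146987.84/320 = 459.337 → 459.34.

459.34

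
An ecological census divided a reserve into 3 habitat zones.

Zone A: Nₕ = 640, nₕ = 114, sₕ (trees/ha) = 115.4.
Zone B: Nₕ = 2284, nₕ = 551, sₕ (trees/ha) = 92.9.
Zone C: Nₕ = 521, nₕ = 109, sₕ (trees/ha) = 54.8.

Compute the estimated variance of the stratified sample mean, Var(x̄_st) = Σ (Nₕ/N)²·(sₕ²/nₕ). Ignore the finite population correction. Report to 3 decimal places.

N = 3445. Term for each stratum: Wₕ²sₕ²/nₕ.
Var(x̄_st) = 4.031700 + 6.884836 + 0.630132 = 11.546668 → 11.547.

11.547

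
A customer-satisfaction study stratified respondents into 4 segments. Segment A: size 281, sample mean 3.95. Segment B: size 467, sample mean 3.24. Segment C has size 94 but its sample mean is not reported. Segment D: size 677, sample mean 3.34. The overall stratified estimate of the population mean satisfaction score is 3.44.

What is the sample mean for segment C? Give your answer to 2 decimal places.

3.63

N = 281 + 467 + 94 + 677 = 1519.
Overall total = μ·N = 3.44·1519 = 5225.36.
Subtract the known strata: 281·3.95 + 467·3.24 + 677·3.34 = 4884.21.
Remaining total for segment C: 5225.36 − 4884.21 = 341.15.
Divide by its size: 341.15 / 94 = 3.6293... → 3.63.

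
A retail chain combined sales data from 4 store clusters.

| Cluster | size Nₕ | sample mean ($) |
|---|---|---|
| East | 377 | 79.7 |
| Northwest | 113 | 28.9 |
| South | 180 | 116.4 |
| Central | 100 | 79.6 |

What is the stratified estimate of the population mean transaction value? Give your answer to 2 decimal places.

80.81

N = 770; weights Wₕ = Nₕ/N = (0.4896, 0.1468, 0.2338, 0.1299).
x̄_st = Σ Wₕ·x̄ₕ = 0.4896·79.7 + 0.1468·28.9 + 0.2338·116.4 + 0.1299·79.6 ≈ 80.8112...
→ 80.81.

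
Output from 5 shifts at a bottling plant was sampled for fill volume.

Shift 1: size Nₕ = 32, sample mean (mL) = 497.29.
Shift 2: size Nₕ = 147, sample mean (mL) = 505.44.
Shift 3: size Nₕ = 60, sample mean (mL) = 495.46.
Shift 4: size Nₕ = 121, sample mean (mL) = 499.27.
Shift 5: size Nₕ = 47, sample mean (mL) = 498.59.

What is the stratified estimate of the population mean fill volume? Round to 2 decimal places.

N = 32 + 147 + 60 + 121 + 47 = 407.
Weight each subgroup mean by Nₕ/N and sum.
Σ Nₕx̄ₕ = 32·497.29 + 147·505.44 + 60·495.46 + 121·499.27 + 47·498.59 = 15913.28 + 74299.68 + 29727.6 + 60411.67 + 23433.73 = 203785.96.
Divide by N: 203785.96 / 407 = 500.7026... → 500.70.

500.70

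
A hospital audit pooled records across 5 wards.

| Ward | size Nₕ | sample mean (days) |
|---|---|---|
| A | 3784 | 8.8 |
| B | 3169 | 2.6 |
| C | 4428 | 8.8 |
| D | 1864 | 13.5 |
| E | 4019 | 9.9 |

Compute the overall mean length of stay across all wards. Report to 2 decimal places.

N = 3784 + 3169 + 4428 + 1864 + 4019 = 17264.
The stratified mean weights each stratum mean by its population share Nₕ/N.
Σ Nₕx̄ₕ = 3784·8.8 + 3169·2.6 + 4428·8.8 + 1864·13.5 + 4019·9.9 = 33299.2 + 8239.4 + 38966.4 + 25164 + 39788.1 = 145457.1.
Divide by N: 145457.1 / 17264 = 8.4255... → 8.43.

8.43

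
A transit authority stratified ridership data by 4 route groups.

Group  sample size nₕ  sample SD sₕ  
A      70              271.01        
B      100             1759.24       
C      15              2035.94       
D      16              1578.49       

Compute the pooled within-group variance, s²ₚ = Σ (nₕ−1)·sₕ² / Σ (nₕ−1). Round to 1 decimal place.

A: (70−1)·271.01² = 69·73446.4201 = 5067802.9869
B: (100−1)·1759.24² = 99·3094925.3776 = 306397612.3824
C: (15−1)·2035.94² = 14·4145051.6836 = 58030723.5704
D: (16−1)·1578.49² = 15·2491630.6801 = 37374460.2015
Numerator = 406870599.1412; denominator = Σ(nₕ−1) = 197.
s²ₚ = 406870599.1412/197 = 2065332.991... → 2065333.0.

2065333.0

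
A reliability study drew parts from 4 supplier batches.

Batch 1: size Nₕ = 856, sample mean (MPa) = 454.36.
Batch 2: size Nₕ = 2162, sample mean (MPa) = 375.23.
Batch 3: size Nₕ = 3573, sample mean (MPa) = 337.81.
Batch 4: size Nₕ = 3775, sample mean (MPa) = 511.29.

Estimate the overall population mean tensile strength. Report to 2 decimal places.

N = 10366; weights Wₕ = Nₕ/N = (0.0826, 0.2086, 0.3447, 0.3642).
x̄_st = Σ Wₕ·x̄ₕ = 0.0826·454.36 + 0.2086·375.23 + 0.3447·337.81 + 0.3642·511.29 ≈ 418.4154...
→ 418.42.

418.42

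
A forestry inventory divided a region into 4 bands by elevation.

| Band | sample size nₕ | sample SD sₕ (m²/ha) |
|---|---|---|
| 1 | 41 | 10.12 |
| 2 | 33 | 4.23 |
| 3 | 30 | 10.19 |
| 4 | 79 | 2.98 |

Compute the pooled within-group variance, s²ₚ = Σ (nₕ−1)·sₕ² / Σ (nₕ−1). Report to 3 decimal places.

46.777

Degrees of freedom: 40 + 32 + 29 + 78 = 179.
Σ(nₕ−1)sₕ² = 40·102.4144 + 32·17.8929 + 29·103.8361 + 78·8.8804 = 8373.0669.
s²ₚ = 8373.0669 / 179 = 46.77691... → 46.777.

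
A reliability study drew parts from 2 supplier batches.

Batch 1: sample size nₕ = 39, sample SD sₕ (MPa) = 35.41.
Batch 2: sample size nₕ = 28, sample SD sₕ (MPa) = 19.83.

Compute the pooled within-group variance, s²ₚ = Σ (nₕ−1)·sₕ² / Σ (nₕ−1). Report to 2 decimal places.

896.37

1: (39−1)·35.41² = 38·1253.8681 = 47646.9878
2: (28−1)·19.83² = 27·393.2289 = 10617.1803
Numerator = 58264.1681; denominator = Σ(nₕ−1) = 65.
s²ₚ = 58264.1681/65 = 896.3718... → 896.37.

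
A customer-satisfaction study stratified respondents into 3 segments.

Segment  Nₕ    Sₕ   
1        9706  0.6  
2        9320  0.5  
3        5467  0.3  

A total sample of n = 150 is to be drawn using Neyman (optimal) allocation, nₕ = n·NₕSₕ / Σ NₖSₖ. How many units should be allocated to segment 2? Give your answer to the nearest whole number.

58

Σ NₕSₕ = 9706·0.6 + 9320·0.5 + 5467·0.3 = 12123.7.
Share for 2: 4660/12123.7 = 0.38437.
n_2 = 150 × 0.38437 = 57.656... → 58.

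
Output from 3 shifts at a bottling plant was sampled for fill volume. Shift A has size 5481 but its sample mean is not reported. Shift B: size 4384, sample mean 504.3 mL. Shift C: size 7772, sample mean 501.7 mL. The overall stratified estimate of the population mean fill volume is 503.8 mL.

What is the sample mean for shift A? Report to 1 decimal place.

506.4

Σ Nₕx̄ₕ = N·μ, so 5481·x̄_A = 17637·503.8 − (4384·504.3 + 7772·501.7).
= 8885520.6 − 6110063.6 = 2775457.
x̄_A = 2775457 / 5481 = 506.378... → 506.4.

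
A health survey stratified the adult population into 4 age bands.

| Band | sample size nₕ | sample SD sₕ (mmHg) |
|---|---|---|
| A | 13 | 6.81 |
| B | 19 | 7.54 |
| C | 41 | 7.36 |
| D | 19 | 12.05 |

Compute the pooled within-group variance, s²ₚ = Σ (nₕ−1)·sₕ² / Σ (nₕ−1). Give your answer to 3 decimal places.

A: (13−1)·6.81² = 12·46.3761 = 556.5132
B: (19−1)·7.54² = 18·56.8516 = 1023.3288
C: (41−1)·7.36² = 40·54.1696 = 2166.784
D: (19−1)·12.05² = 18·145.2025 = 2613.645
Numerator = 6360.271; denominator = Σ(nₕ−1) = 88.
s²ₚ = 6360.271/88 = 72.27581... → 72.276.

72.276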